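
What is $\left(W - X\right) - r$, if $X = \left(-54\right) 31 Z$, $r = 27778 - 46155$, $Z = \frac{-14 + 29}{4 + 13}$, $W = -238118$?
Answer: $- \frac{3710487}{17} \approx -2.1826 \cdot 10^{5}$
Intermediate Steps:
$Z = \frac{15}{17} \approx 0.88235$
$r = -18377$ ($r = 27778 - 46155 = -18377$)
$X = - \frac{25110}{17}$ ($X = \left(-54\right) 31 \cdot \frac{15}{17} = \left(-1674\right) \frac{15}{17} = - \frac{25110}{17} \approx -1477.1$)
$\left(W - X\right) - r = \left(-238118 - - \frac{25110}{17}\right) - -18377 = \left(-238118 + \frac{25110}{17}\right) + 18377 = - \frac{4022896}{17} + 18377 = - \frac{3710487}{17}$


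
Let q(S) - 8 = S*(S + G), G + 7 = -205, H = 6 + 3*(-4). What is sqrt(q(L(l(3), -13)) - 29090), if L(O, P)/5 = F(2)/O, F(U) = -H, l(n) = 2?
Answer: I*sqrt(32037) ≈ 178.99*I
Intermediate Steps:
H = -6 (H = 6 - 12 = -6)
F(U) = 6 (F(U) = -1*(-6) = 6)
G = -212 (G = -7 - 205 = -212)
L(O, P) = 30/O (L(O, P) = 5*(6/O) = 30/O)
q(S) = 8 + S*(-212 + S) (q(S) = 8 + S*(S - 212) = 8 + S*(-212 + S))
sqrt(q(L(l(3), -13)) - 29090) = sqrt((8 + (30/2)**2 - 6360/2) - 29090) = sqrt((8 + (30*(1/2))**2 - 6360/2) - 29090) = sqrt((8 + 15**2 - 212*15) - 29090) = sqrt((8 + 225 - 3180) - 29090) = sqrt(-2947 - 29090) = sqrt(-32037) = I*sqrt(32037)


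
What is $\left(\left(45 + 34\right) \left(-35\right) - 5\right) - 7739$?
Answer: $-10509$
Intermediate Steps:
$\left(\left(45 + 34\right) \left(-35\right) - 5\right) - 7739 = \left(79 \left(-35\right) - 5\right) - 7739 = \left(-2765 - 5\right) - 7739 = -2770 - 7739 = -10509$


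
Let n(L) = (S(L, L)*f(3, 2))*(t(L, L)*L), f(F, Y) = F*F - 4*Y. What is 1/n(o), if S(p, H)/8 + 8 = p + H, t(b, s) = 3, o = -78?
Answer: 1/307008 ≈ 3.2572e-6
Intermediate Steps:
S(p, H) = -64 + 8*H + 8*p (S(p, H) = -64 + 8*(p + H) = -64 + 8*(H + p) = -64 + (8*H + 8*p) = -64 + 8*H + 8*p)
f(F, Y) = F² - 4*Y
n(L) = 3*L*(-64 + 16*L) (n(L) = ((-64 + 8*L + 8*L)*(3² - 4*2))*(3*L) = ((-64 + 16*L)*(9 - 8))*(3*L) = ((-64 + 16*L)*1)*(3*L) = (-64 + 16*L)*(3*L) = 3*L*(-64 + 16*L))
1/n(o) = 1/(48*(-78)*(-4 - 78)) = 1/(48*(-78)*(-82)) = 1/307008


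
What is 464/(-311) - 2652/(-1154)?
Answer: 144658/179447 ≈ 0.80613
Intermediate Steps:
464/(-311) - 2652/(-1154) = 464*(-1/311) - 2652*(-1/1154) = -464/311 + 1326/577 = 144658/179447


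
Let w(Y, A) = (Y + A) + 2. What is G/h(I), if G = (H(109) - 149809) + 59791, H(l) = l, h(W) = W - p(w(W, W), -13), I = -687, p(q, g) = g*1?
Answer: 89909/674 ≈ 133.40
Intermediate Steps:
w(Y, A) = 2 + A + Y (w(Y, A) = (A + Y) + 2 = 2 + A + Y)
p(q, g) = g
h(W) = 13 + W (h(W) = W - 1*(-13) = W + 13 = 13 + W)
G = -89909 (G = (109 - 149809) + 59791 = -149700 + 59791 = -89909)
G/h(I) = -89909/(13 - 687) = -89909/(-674) = -89909*(-1/674) = 89909/674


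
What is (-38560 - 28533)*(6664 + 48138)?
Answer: -3676830586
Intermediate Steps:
(-38560 - 28533)*(6664 + 48138) = -67093*54802 = -3676830586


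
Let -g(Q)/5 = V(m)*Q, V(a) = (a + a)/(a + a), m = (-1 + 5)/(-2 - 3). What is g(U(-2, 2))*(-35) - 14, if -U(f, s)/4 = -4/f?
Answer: -1414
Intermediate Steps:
U(f, s) = 16/f (U(f, s) = -(-16)/f = 16/f)
m = -⅘ (m = 4/(-5) = 4*(-⅕) = -⅘ ≈ -0.80000)
V(a) = 1 (V(a) = (2*a)/((2*a)) = (2*a)*(1/(2*a)) = 1)
g(Q) = -5*Q
g(U(-2, 2))*(-35) - 14 = -80/(-2)*(-35) - 14 = -80*(-1)/2*(-35) - 14 = -5*(-8)*(-35) - 14 = 40*(-35) - 14 = -1400 - 14 = -1414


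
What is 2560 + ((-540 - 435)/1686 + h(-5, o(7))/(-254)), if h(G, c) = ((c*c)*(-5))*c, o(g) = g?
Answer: 91579040/35687 ≈ 2566.2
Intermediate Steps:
h(G, c) = -5*c³ (h(G, c) = (c²*(-5))*c = (-5*c²)*c = -5*c³)
2560 + ((-540 - 435)/1686 + h(-5, o(7))/(-254)) = 2560 + ((-540 - 435)/1686 - 5*7³/(-254)) = 2560 + (-975*1/1686 - 5*343*(-1/254)) = 2560 + (-325/562 - 1715*(-1/254)) = 2560 + (-325/562 + 1715/254) = 2560 + 220320/35687 = 91579040/35687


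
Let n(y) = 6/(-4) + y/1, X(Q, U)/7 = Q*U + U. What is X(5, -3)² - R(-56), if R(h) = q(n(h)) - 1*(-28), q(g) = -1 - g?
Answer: 31583/2 ≈ 15792.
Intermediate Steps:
X(Q, U) = 7*U + 7*Q*U (X(Q, U) = 7*(Q*U + U) = 7*(U + Q*U) = 7*U + 7*Q*U)
n(y) = -3/2 + y (n(y) = 6*(-¼) + y*1 = -3/2 + y)
R(h) = 57/2 - h (R(h) = (-1 - (-3/2 + h)) - 1*(-28) = (-1 + (3/2 - h)) + 28 = (½ - h) + 28 = 57/2 - h)
X(5, -3)² - R(-56) = (7*(-3)*(1 + 5))² - (57/2 - 1*(-56)) = (7*(-3)*6)² - (57/2 + 56) = (-126)² - 1*169/2 = 15876 - 169/2 = 31583/2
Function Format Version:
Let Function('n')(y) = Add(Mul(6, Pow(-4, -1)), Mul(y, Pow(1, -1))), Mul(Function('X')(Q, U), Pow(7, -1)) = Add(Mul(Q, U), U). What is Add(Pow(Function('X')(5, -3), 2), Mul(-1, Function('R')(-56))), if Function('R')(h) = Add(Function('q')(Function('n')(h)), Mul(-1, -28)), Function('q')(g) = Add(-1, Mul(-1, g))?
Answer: Rational(31583, 2) ≈ 15792.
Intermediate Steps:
Function('X')(Q, U) = Add(Mul(7, U), Mul(7, Q, U)) (Function('X')(Q, U) = Mul(7, Add(Mul(Q, U), U)) = Mul(7, Add(U, Mul(Q, U))) = Add(Mul(7, U), Mul(7, Q, U)))
Function('n')(y) = Add(Rational(-3, 2), y) (Function('n')(y) = Add(Mul(6, Rational(-1, 4)), Mul(y, 1)) = Add(Rational(-3, 2), y))
Function('R')(h) = Add(Rational(57, 2), Mul(-1, h)) (Function('R')(h) = Add(Add(-1, Mul(-1, Add(Rational(-3, 2), h))), Mul(-1, -28)) = Add(Add(-1, Add(Rational(3, 2), Mul(-1, h))), 28) = Add(Add(Rational(1, 2), Mul(-1, h)), 28) = Add(Rational(57, 2), Mul(-1, h)))
Add(Pow(Function('X')(5, -3), 2), Mul(-1, Function('R')(-56))) = Add(Pow(Mul(7, -3, Add(1, 5)), 2), Mul(-1, Add(Rational(57, 2), Mul(-1, -56)))) = Add(Pow(Mul(7, -3, 6), 2), Mul(-1, Add(Rational(57, 2), 56))) = Add(Pow(-126, 2), Mul(-1, Rational(169, 2))) = Add(15876, Rational(-169, 2)) = Rational(31583, 2)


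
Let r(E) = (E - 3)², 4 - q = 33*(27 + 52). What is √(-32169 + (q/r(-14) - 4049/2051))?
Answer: I*√39121450430055/34867 ≈ 179.39*I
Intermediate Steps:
q = -2603 (q = 4 - 33*(27 + 52) = 4 - 33*79 = 4 - 1*2607 = 4 - 2607 = -2603)
r(E) = (-3 + E)²
√(-32169 + (q/r(-14) - 4049/2051)) = √(-32169 + (-2603/(-3 - 14)² - 4049/2051)) = √(-32169 + (-2603/((-17)²) - 4049*1/2051)) = √(-32169 + (-2603/289 - 4049/2051)) = √(-32169 - 6508914/592739) = √(-19074329805/592739) = I*√39121450430055/34867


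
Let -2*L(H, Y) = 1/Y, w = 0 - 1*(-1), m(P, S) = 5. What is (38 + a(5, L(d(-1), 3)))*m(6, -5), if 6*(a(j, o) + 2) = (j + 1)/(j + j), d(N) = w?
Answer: 361/2 ≈ 180.50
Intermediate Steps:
w = 1 (w = 0 + 1 = 1)
d(N) = 1
L(H, Y) = -1/(2*Y)
a(j, o) = -2 + (1 + j)/(12*j) (a(j, o) = -2 + ((j + 1)/(j + j))/6 = -2 + ((1 + j)/((2*j)))/6 = -2 + ((1 + j)*(1/(2*j)))/6 = -2 + ((1 + j)/(2*j))/6 = -2 + (1 + j)/(12*j))
(38 + a(5, L(d(-1), 3)))*m(6, -5) = (38 + (1/12)*(1 - 23*5)/5)*5 = (38 + (1/12)*(⅕)*(1 - 115))*5 = (38 + (1/12)*(⅕)*(-114))*5 = (38 - 19/10)*5 = (361/10)*5 = 361/2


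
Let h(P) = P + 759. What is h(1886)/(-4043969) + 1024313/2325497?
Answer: 4136139078732/9404237777593 ≈ 0.43982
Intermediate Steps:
h(P) = 759 + P
h(1886)/(-4043969) + 1024313/2325497 = (759 + 1886)/(-4043969) + 1024313/2325497 = 2645*(-1/4043969) + 1024313*(1/2325497) = -2645/4043969 + 1024313/2325497 = 4136139078732/9404237777593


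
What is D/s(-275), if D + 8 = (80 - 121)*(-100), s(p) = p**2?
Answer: 372/6875 ≈ 0.054109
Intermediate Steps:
D = 4092 (D = -8 + (80 - 121)*(-100) = -8 - 41*(-100) = -8 + 4100 = 4092)
D/s(-275) = 4092/((-275)**2) = 4092/75625 = 4092*(1/75625) = 372/6875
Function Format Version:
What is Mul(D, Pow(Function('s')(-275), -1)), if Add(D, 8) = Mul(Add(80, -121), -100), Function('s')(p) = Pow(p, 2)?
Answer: Rational(372, 6875) ≈ 0.054109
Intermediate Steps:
D = 4092 (D = Add(-8, Mul(Add(80, -121), -100)) = Add(-8, Mul(-41, -100)) = Add(-8, 4100) = 4092)
Mul(D, Pow(Function('s')(-275), -1)) = Mul(4092, Pow(Pow(-275, 2), -1)) = Mul(4092, Pow(75625, -1)) = Mul(4092, Rational(1, 75625)) = Rational(372, 6875)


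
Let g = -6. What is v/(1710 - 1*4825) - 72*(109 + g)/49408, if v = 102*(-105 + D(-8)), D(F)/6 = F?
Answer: 93495051/19238240 ≈ 4.8599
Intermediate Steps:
D(F) = 6*F
v = -15606 (v = 102*(-105 + 6*(-8)) = 102*(-105 - 48) = 102*(-153) = -15606)
v/(1710 - 1*4825) - 72*(109 + g)/49408 = -15606/(1710 - 1*4825) - 72*(109 - 6)/49408 = -15606/(1710 - 4825) - 72*103*(1/49408) = -15606/(-3115) - 7416*1/49408 = -15606*(-1/3115) - 927/6176 = 15606/3115 - 927/6176 = 93495051/19238240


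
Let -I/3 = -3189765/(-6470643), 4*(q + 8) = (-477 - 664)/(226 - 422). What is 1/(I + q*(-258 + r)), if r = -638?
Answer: 2156881/12644760419 ≈ 0.00017057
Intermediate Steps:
q = -733/112 (q = -8 + ((-477 - 664)/(226 - 422))/4 = -8 + (-1141/(-196))/4 = -8 + (-1141*(-1/196))/4 = -8 + (¼)*(163/28) = -8 + 163/112 = -733/112 ≈ -6.5446)
I = -3189765/2156881 (I = -(-9569295)/(-6470643) = -(-9569295)*(-1)/6470643 = -3*1063255/2156881 = -3189765/2156881 ≈ -1.4789)
1/(I + q*(-258 + r)) = 1/(-3189765/2156881 - 733*(-258 - 638)/112) = 1/(-3189765/2156881 - 733/112*(-896)) = 1/(-3189765/2156881 + 5864) = 1/(12644760419/2156881) = 2156881/12644760419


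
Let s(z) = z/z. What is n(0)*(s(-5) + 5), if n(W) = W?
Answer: 0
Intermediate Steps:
s(z) = 1
n(0)*(s(-5) + 5) = 0*(1 + 5) = 0*6 = 0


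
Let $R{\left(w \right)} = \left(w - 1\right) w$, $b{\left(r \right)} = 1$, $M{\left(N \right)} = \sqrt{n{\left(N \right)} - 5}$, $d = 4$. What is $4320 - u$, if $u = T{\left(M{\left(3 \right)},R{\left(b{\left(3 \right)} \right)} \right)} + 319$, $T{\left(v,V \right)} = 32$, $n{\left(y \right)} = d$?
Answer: $3969$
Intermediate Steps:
$n{\left(y \right)} = 4$
$M{\left(N \right)} = i$ ($M{\left(N \right)} = \sqrt{4 - 5} = \sqrt{-1} = i$)
$R{\left(w \right)} = w \left(-1 + w\right)$ ($R{\left(w \right)} = \left(-1 + w\right) w = w \left(-1 + w\right)$)
$u = 351$ ($u = 32 + 319 = 351$)
$4320 - u = 4320 - 351 = 3969$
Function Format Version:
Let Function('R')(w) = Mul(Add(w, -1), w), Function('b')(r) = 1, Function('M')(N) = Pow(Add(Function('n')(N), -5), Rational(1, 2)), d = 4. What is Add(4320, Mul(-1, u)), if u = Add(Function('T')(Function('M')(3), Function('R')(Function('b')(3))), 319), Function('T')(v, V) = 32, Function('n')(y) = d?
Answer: 3969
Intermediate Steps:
Function('n')(y) = 4
Function('M')(N) = I (Function('M')(N) = Pow(Add(4, -5), Rational(1, 2)) = Pow(-1, Rational(1, 2)) = I)
Function('R')(w) = Mul(w, Add(-1, w)) (Function('R')(w) = Mul(Add(-1, w), w) = Mul(w, Add(-1, w)))
u = 351 (u = Add(32, 319) = 351)
Add(4320, Mul(-1, u)) = Add(4320, Mul(-1, 351)) = Add(4320, -351) = 3969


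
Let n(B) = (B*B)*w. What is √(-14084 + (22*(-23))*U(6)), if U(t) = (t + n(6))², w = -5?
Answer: 2*I*√3833435 ≈ 3915.8*I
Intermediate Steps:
n(B) = -5*B² (n(B) = (B*B)*(-5) = B²*(-5) = -5*B²)
U(t) = (-180 + t)² (U(t) = (t - 5*6²)² = (t - 5*36)² = (t - 180)² = (-180 + t)²)
√(-14084 + (22*(-23))*U(6)) = √(-14084 + (22*(-23))*(-180 + 6)²) = √(-14084 - 506*(-174)²) = √(-14084 - 506*30276) = √(-14084 - 15319656) = √(-15333740) = 2*I*√3833435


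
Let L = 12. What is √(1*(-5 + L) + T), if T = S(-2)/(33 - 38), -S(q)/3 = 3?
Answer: 2*√55/5 ≈ 2.9665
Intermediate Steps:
S(q) = -9 (S(q) = -3*3 = -9)
T = 9/5 (T = -9/(33 - 38) = -9/(-5) = -9*(-⅕) = 9/5 ≈ 1.8000)
√(1*(-5 + L) + T) = √(1*(-5 + 12) + 9/5) = √(1*7 + 9/5) = √(7 + 9/5) = √(44/5) = 2*√55/5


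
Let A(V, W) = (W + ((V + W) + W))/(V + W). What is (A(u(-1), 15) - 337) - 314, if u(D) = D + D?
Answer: -8420/13 ≈ -647.69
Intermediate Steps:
u(D) = 2*D
A(V, W) = (V + 3*W)/(V + W) (A(V, W) = (W + (V + 2*W))/(V + W) = (V + 3*W)/(V + W))
(A(u(-1), 15) - 337) - 314 = ((2*(-1) + 3*15)/(2*(-1) + 15) - 337) - 314 = ((-2 + 45)/(-2 + 15) - 337) - 314 = (43/13 - 337) - 314 = -4338/13 - 314 = -8420/13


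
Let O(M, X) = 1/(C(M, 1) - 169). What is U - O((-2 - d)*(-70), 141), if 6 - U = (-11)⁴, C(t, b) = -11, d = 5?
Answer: -2634299/180 ≈ -14635.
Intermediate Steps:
O(M, X) = -1/180 (O(M, X) = 1/(-11 - 169) = 1/(-180) = -1/180)
U = -14635 (U = 6 - 1*(-11)⁴ = 6 - 1*14641 = 6 - 14641 = -14635)
U - O((-2 - d)*(-70), 141) = -14635 - 1*(-1/180) = -14635 + 1/180 = -2634299/180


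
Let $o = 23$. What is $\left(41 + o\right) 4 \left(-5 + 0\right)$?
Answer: $-1280$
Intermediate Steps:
$\left(41 + o\right) 4 \left(-5 + 0\right) = \left(41 + 23\right) 4 \left(-5 + 0\right) = 64 \cdot 4 \left(-5\right) = 64 \left(-20\right) = -1280$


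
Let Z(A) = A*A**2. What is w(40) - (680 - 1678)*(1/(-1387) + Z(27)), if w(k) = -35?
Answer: 27245670815/1387 ≈ 1.9644e+7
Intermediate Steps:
Z(A) = A**3
w(40) - (680 - 1678)*(1/(-1387) + Z(27)) = -35 - (680 - 1678)*(1/(-1387) + 27**3) = -35 - (-998)*(-1/1387 + 19683) = -35 - (-998)*27300320/1387 = -35 - 1*(-27245719360/1387) = -35 + 27245719360/1387 = 27245670815/1387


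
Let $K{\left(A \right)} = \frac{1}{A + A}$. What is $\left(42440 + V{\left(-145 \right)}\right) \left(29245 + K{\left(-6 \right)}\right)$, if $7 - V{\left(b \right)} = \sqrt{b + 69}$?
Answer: $\frac{4965435911}{4} - \frac{350939 i \sqrt{19}}{6} \approx 1.2414 \cdot 10^{9} - 2.5495 \cdot 10^{5} i$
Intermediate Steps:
$K{\left(A \right)} = \frac{1}{2 A}$
$V{\left(b \right)} = 7 - \sqrt{69 + b}$ ($V{\left(b \right)} = 7 - \sqrt{b + 69} = 7 - \sqrt{69 + b}$)
$\left(42440 + V{\left(-145 \right)}\right) \left(29245 + K{\left(-6 \right)}\right) = \left(42440 + \left(7 - \sqrt{69 - 145}\right)\right) \left(29245 + \frac{1}{2 \left(-6\right)}\right) = \left(42440 + \left(7 - \sqrt{-76}\right)\right) \left(29245 + \frac{1}{2} \left(- \frac{1}{6}\right)\right) = \left(42440 + \left(7 - 2 i \sqrt{19}\right)\right) \left(29245 - \frac{1}{12}\right) = \left(42440 + \left(7 - 2 i \sqrt{19}\right)\right) \frac{350939}{12} = \left(42447 - 2 i \sqrt{19}\right) \frac{350939}{12} = \frac{4965435911}{4} - \frac{350939 i \sqrt{19}}{6}$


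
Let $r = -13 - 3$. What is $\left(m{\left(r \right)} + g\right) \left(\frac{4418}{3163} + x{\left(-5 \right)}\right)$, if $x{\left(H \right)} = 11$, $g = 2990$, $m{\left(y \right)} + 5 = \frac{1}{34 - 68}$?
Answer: $\frac{3979485179}{107542} \approx 37004.0$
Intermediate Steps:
$r = -16$
$m{\left(y \right)} = - \frac{171}{34}$ ($m{\left(y \right)} = -5 + \frac{1}{34 - 68} = -5 + \frac{1}{-34} = -5 - \frac{1}{34} = - \frac{171}{34}$)
$\left(m{\left(r \right)} + g\right) \left(\frac{4418}{3163} + x{\left(-5 \right)}\right) = \left(- \frac{171}{34} + 2990\right) \left(\frac{4418}{3163} + 11\right) = \frac{101489 \left(4418 \cdot \frac{1}{3163} + 11\right)}{34} = \frac{101489 \left(\frac{4418}{3163} + 11\right)}{34} = \frac{101489}{34} \cdot \frac{39211}{3163} = \frac{3979485179}{107542}$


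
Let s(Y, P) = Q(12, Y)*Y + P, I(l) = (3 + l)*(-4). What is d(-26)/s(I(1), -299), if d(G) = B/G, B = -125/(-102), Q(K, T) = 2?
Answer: 125/877812 ≈ 0.00014240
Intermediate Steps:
B = 125/102 (B = -125*(-1/102) = 125/102 ≈ 1.2255)
I(l) = -12 - 4*l
d(G) = 125/(102*G)
s(Y, P) = P + 2*Y (s(Y, P) = 2*Y + P = P + 2*Y)
d(-26)/s(I(1), -299) = ((125/102)/(-26))/(-299 + 2*(-12 - 4*1)) = ((125/102)*(-1/26))/(-299 + 2*(-12 - 4)) = -125/(2652*(-299 + 2*(-16))) = -125/(2652*(-299 - 32)) = -125/2652/(-331) = -125/2652*(-1/331) = 125/877812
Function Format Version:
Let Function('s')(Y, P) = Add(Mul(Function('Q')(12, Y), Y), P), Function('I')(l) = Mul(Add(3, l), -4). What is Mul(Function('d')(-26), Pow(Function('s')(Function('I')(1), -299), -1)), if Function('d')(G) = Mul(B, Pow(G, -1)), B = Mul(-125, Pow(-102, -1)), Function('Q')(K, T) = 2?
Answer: Rational(125, 877812) ≈ 0.00014240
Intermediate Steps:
B = Rational(125, 102) (B = Mul(-125, Rational(-1, 102)) = Rational(125, 102) ≈ 1.2255)
Function('I')(l) = Add(-12, Mul(-4, l))
Function('d')(G) = Mul(Rational(125, 102), Pow(G, -1))
Function('s')(Y, P) = Add(P, Mul(2, Y)) (Function('s')(Y, P) = Add(Mul(2, Y), P) = Add(P, Mul(2, Y)))
Mul(Function('d')(-26), Pow(Function('s')(Function('I')(1), -299), -1)) = Mul(Mul(Rational(125, 102), Pow(-26, -1)), Pow(Add(-299, Mul(2, Add(-12, Mul(-4, 1)))), -1)) = Mul(Mul(Rational(125, 102), Rational(-1, 26)), Pow(Add(-299, Mul(2, Add(-12, -4))), -1)) = Mul(Rational(-125, 2652), Pow(Add(-299, Mul(2, -16)), -1)) = Mul(Rational(-125, 2652), Pow(Add(-299, -32), -1)) = Mul(Rational(-125, 2652), Pow(-331, -1)) = Mul(Rational(-125, 2652), Rational(-1, 331)) = Rational(125, 877812)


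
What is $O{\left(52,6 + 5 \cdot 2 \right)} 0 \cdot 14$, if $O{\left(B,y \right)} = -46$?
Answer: $0$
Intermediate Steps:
$O{\left(52,6 + 5 \cdot 2 \right)} 0 \cdot 14 = - 46 \cdot 0 \cdot 14 = \left(-46\right) 0 = 0$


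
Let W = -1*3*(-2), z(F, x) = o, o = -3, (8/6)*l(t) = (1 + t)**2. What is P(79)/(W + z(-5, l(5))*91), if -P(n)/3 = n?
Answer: 79/89 ≈ 0.88764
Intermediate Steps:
l(t) = 3*(1 + t)**2/4
P(n) = -3*n
z(F, x) = -3
W = 6 (W = -3*(-2) = 6)
P(79)/(W + z(-5, l(5))*91) = (-3*79)/(6 - 3*91) = -237/(6 - 273) = -237/(-267) = -237*(-1/267) = 79/89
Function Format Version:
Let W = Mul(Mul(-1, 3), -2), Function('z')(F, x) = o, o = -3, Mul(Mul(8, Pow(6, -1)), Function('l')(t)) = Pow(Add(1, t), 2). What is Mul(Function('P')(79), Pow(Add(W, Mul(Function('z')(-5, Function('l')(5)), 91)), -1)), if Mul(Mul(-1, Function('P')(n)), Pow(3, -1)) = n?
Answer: Rational(79, 89) ≈ 0.88764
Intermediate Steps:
Function('l')(t) = Mul(Rational(3, 4), Pow(Add(1, t), 2))
Function('P')(n) = Mul(-3, n)
Function('z')(F, x) = -3
W = 6 (W = Mul(-3, -2) = 6)
Mul(Function('P')(79), Pow(Add(W, Mul(Function('z')(-5, Function('l')(5)), 91)), -1)) = Mul(Mul(-3, 79), Pow(Add(6, Mul(-3, 91)), -1)) = Mul(-237, Pow(Add(6, -273), -1)) = Mul(-237, Pow(-267, -1)) = Mul(-237, Rational(-1, 267)) = Rational(79, 89)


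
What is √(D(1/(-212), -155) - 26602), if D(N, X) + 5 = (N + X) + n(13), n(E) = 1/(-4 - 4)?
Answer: I*√1202797158/212 ≈ 163.59*I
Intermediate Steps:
n(E) = -⅛ (n(E) = 1/(-8) = -⅛)
D(N, X) = -41/8 + N + X (D(N, X) = -5 + ((N + X) - ⅛) = -5 + (-⅛ + N + X) = -41/8 + N + X)
√(D(1/(-212), -155) - 26602) = √((-41/8 + 1/(-212) - 155) - 26602) = √((-41/8 - 1/212 - 155) - 26602) = √(-67895/424 - 26602) = √(-11347143/424) = I*√1202797158/212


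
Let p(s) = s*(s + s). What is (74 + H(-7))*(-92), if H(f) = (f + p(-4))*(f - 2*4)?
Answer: 27692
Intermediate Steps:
p(s) = 2*s**2 (p(s) = s*(2*s) = 2*s**2)
H(f) = (-8 + f)*(32 + f) (H(f) = (f + 2*(-4)**2)*(f - 2*4) = (f + 2*16)*(f - 8) = (f + 32)*(-8 + f) = (32 + f)*(-8 + f) = (-8 + f)*(32 + f))
(74 + H(-7))*(-92) = (74 + (-256 + (-7)**2 + 24*(-7)))*(-92) = (74 + (-256 + 49 - 168))*(-92) = (74 - 375)*(-92) = -301*(-92) = 27692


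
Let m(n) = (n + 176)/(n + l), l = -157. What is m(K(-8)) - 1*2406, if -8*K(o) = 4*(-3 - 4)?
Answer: -739001/307 ≈ -2407.2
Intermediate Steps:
K(o) = 7/2 (K(o) = -(-3 - 4)/2 = -(-7)/2 = -⅛*(-28) = 7/2)
m(n) = (176 + n)/(-157 + n) (m(n) = (n + 176)/(n - 157) = (176 + n)/(-157 + n))
m(K(-8)) - 1*2406 = (176 + 7/2)/(-157 + 7/2) - 1*2406 = (359/2)/(-307/2) - 2406 = -2/307*359/2 - 2406 = -359/307 - 2406 = -739001/307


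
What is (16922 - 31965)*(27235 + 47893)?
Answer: -1130150504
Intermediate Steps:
(16922 - 31965)*(27235 + 47893) = -15043*75128 = -1130150504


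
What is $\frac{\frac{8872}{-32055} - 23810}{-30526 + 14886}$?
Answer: $\frac{381619211}{250670100} \approx 1.5224$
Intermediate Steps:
$\frac{\frac{8872}{-32055} - 23810}{-30526 + 14886} = \frac{8872 \left(- \frac{1}{32055}\right) - 23810}{-15640} = \left(- \frac{8872}{32055} - 23810\right) \left(- \frac{1}{15640}\right) = \left(- \frac{763238422}{32055}\right) \left(- \frac{1}{15640}\right) = \frac{381619211}{250670100}$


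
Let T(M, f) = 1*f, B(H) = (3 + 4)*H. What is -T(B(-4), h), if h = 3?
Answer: -3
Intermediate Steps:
B(H) = 7*H
T(M, f) = f
-T(B(-4), h) = -1*3 = -3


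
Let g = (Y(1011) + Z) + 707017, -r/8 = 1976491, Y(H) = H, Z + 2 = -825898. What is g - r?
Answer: 15694056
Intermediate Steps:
Z = -825900 (Z = -2 - 825898 = -825900)
r = -15811928 (r = -8*1976491 = -15811928)
g = -117872 (g = (1011 - 825900) + 707017 = -824889 + 707017 = -117872)
g - r = -117872 - 1*(-15811928) = -117872 + 15811928 = 15694056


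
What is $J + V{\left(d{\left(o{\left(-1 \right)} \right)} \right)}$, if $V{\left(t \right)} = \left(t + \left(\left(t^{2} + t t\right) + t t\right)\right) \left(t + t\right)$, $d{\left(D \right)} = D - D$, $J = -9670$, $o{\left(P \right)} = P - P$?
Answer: $-9670$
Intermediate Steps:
$o{\left(P \right)} = 0$
$d{\left(D \right)} = 0$
$V{\left(t \right)} = 2 t \left(t + 3 t^{2}\right)$ ($V{\left(t \right)} = \left(t + \left(\left(t^{2} + t^{2}\right) + t^{2}\right)\right) 2 t = \left(t + \left(2 t^{2} + t^{2}\right)\right) 2 t = \left(t + 3 t^{2}\right) 2 t = 2 t \left(t + 3 t^{2}\right)$)
$J + V{\left(d{\left(o{\left(-1 \right)} \right)} \right)} = -9670 + 0^{2} \left(2 + 6 \cdot 0\right) = -9670 + 0 \left(2 + 0\right) = -9670 + 0 \cdot 2 = -9670 + 0 = -9670$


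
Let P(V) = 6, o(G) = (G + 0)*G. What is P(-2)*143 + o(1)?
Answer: 859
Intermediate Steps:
o(G) = G² (o(G) = G*G = G²)
P(-2)*143 + o(1) = 6*143 + 1² = 858 + 1 = 859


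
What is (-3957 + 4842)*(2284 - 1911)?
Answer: 330105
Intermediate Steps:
(-3957 + 4842)*(2284 - 1911) = 885*373 = 330105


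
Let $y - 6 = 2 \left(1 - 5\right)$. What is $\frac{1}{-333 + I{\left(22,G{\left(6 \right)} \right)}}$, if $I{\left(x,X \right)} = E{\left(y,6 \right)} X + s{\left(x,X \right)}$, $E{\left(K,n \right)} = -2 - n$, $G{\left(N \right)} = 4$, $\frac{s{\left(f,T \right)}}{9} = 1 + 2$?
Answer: $- \frac{1}{338} \approx -0.0029586$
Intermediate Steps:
$s{\left(f,T \right)} = 27$ ($s{\left(f,T \right)} = 9 \left(1 + 2\right) = 9 \cdot 3 = 27$)
$y = -2$ ($y = 6 + 2 \left(1 - 5\right) = 6 + 2 \left(-4\right) = 6 - 8 = -2$)
$I{\left(x,X \right)} = 27 - 8 X$ ($I{\left(x,X \right)} = \left(-2 - 6\right) X + 27 = - 8 X + 27 = 27 - 8 X$)
$\frac{1}{-333 + I{\left(22,G{\left(6 \right)} \right)}} = \frac{1}{-333 + \left(27 - 32\right)} = \frac{1}{-333 - 5} = \frac{1}{-338} = - \frac{1}{338}$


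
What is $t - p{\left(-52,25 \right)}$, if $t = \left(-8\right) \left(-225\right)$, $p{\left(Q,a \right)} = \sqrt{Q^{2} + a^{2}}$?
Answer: $1800 - \sqrt{3329} \approx 1742.3$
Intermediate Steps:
$t = 1800$
$t - p{\left(-52,25 \right)} = 1800 - \sqrt{\left(-52\right)^{2} + 25^{2}} = 1800 - \sqrt{2704 + 625} = 1800 - \sqrt{3329}$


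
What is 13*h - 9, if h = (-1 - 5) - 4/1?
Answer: -139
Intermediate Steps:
h = -10 (h = -6 - 4*1 = -6 - 4 = -10)
13*h - 9 = 13*(-10) - 9 = -130 - 9 = -139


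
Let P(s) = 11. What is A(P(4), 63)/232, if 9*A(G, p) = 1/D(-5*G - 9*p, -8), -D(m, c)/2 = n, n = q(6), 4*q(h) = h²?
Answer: -1/37584 ≈ -2.6607e-5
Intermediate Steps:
q(h) = h²/4
n = 9 (n = (¼)*6² = (¼)*36 = 9)
D(m, c) = -18 (D(m, c) = -2*9 = -18)
A(G, p) = -1/162 (A(G, p) = (⅑)/(-18) = (⅑)*(-1/18) = -1/162)
A(P(4), 63)/232 = -1/162/232 = -1/162*1/232 = -1/37584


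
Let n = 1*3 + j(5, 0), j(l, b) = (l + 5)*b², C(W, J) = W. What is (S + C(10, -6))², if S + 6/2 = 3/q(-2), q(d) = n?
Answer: 64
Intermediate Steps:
j(l, b) = b²*(5 + l) (j(l, b) = (5 + l)*b² = b²*(5 + l))
n = 3 (n = 1*3 + 0²*(5 + 5) = 3 + 0*10 = 3 + 0 = 3)
q(d) = 3
S = -2 (S = -3 + 3/3 = -3 + 3*(⅓) = -3 + 1 = -2)
(S + C(10, -6))² = (-2 + 10)² = 8² = 64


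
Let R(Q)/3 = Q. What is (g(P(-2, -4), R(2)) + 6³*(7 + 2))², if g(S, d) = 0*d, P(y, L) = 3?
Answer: 3779136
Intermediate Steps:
R(Q) = 3*Q
g(S, d) = 0
(g(P(-2, -4), R(2)) + 6³*(7 + 2))² = (0 + 6³*(7 + 2))² = (0 + 216*9)² = (0 + 1944)² = 1944² = 3779136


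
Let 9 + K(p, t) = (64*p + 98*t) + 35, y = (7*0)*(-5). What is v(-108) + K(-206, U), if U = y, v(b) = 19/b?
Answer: -1421083/108 ≈ -13158.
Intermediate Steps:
y = 0 (y = 0*(-5) = 0)
U = 0
K(p, t) = 26 + 64*p + 98*t (K(p, t) = -9 + ((64*p + 98*t) + 35) = -9 + (35 + 64*p + 98*t) = 26 + 64*p + 98*t)
v(-108) + K(-206, U) = 19/(-108) + (26 + 64*(-206) + 98*0) = 19*(-1/108) + (26 - 13184 + 0) = -19/108 - 13158 = -1421083/108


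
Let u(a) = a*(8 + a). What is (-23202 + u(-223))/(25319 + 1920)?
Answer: 24743/27239 ≈ 0.90837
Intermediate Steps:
(-23202 + u(-223))/(25319 + 1920) = (-23202 - 223*(8 - 223))/(25319 + 1920) = (-23202 - 223*(-215))/27239 = (-23202 + 47945)*(1/27239) = 24743*(1/27239) = 24743/27239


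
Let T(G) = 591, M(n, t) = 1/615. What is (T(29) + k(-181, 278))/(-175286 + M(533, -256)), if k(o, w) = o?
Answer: -252150/107800889 ≈ -0.0023390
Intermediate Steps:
M(n, t) = 1/615
(T(29) + k(-181, 278))/(-175286 + M(533, -256)) = (591 - 181)/(-175286 + 1/615) = 410/(-107800889/615) = 410*(-615/107800889) = -252150/107800889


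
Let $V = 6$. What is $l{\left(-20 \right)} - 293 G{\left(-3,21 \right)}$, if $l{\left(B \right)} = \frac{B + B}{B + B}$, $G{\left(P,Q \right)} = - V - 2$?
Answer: $2345$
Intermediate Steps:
$G{\left(P,Q \right)} = -8$ ($G{\left(P,Q \right)} = \left(-1\right) 6 - 2 = -6 - 2 = -8$)
$l{\left(B \right)} = 1$ ($l{\left(B \right)} = \frac{2 B}{2 B} = 2 B \frac{1}{2 B} = 1$)
$l{\left(-20 \right)} - 293 G{\left(-3,21 \right)} = 1 - -2344 = 1 + 2344 = 2345$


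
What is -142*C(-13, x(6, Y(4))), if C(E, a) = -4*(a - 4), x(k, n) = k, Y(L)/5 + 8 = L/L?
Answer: 1136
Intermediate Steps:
Y(L) = -35 (Y(L) = -40 + 5*(L/L) = -40 + 5*1 = -40 + 5 = -35)
C(E, a) = 16 - 4*a (C(E, a) = -4*(-4 + a) = 16 - 4*a)
-142*C(-13, x(6, Y(4))) = -142*(16 - 4*6) = -142*(16 - 24) = -142*(-8) = 1136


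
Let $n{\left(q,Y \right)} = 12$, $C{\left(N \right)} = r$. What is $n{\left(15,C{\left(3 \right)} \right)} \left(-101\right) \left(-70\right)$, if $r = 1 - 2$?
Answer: $84840$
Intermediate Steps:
$r = -1$
$C{\left(N \right)} = -1$
$n{\left(15,C{\left(3 \right)} \right)} \left(-101\right) \left(-70\right) = 12 \left(-101\right) \left(-70\right) = \left(-1212\right) \left(-70\right) = 84840$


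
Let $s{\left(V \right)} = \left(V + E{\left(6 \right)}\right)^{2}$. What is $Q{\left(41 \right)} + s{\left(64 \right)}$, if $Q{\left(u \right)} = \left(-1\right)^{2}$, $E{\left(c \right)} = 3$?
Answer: $4490$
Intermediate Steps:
$s{\left(V \right)} = \left(3 + V\right)^{2}$ ($s{\left(V \right)} = \left(V + 3\right)^{2} = \left(3 + V\right)^{2}$)
$Q{\left(u \right)} = 1$
$Q{\left(41 \right)} + s{\left(64 \right)} = 1 + \left(3 + 64\right)^{2} = 1 + 67^{2} = 1 + 4489 = 4490$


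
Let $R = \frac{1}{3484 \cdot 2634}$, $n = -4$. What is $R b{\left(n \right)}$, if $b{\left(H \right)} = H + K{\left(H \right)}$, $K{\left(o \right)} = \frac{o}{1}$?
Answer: $- \frac{1}{1147107} \approx -8.7176 \cdot 10^{-7}$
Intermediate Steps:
$K{\left(o \right)} = o$ ($K{\left(o \right)} = o 1 = o$)
$b{\left(H \right)} = 2 H$ ($b{\left(H \right)} = H + H = 2 H$)
$R = \frac{1}{9176856}$ ($R = \frac{1}{3484} \cdot \frac{1}{2634} = \frac{1}{9176856} \approx 1.0897 \cdot 10^{-7}$)
$R b{\left(n \right)} = \frac{2 \left(-4\right)}{9176856} = \frac{1}{9176856} \left(-8\right) = - \frac{1}{1147107}$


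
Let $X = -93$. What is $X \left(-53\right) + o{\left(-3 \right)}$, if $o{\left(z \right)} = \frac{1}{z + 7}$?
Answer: $\frac{19717}{4} \approx 4929.3$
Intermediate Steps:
$o{\left(z \right)} = \frac{1}{7 + z}$
$X \left(-53\right) + o{\left(-3 \right)} = \left(-93\right) \left(-53\right) + \frac{1}{7 - 3} = 4929 + \frac{1}{4} = \frac{19717}{4}$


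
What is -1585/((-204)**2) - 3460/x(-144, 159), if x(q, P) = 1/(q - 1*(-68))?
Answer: 10943341775/41616 ≈ 2.6296e+5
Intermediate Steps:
x(q, P) = 1/(68 + q) (x(q, P) = 1/(q + 68) = 1/(68 + q))
-1585/((-204)**2) - 3460/x(-144, 159) = -1585/((-204)**2) - 3460/(1/(68 - 144)) = -1585/41616 - 3460/(1/(-76)) = -1585*1/41616 - 3460/(-1/76) = -1585/41616 - 3460*(-76) = -1585/41616 + 262960 = 10943341775/41616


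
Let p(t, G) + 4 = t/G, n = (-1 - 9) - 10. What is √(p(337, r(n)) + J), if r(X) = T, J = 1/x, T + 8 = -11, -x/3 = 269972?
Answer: I*√1286837306997027/7694202 ≈ 4.6623*I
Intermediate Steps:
x = -809916 (x = -3*269972 = -809916)
T = -19 (T = -8 - 11 = -19)
n = -20 (n = -10 - 10 = -20)
J = -1/809916 (J = 1/(-809916) = -1/809916 ≈ -1.2347e-6)
r(X) = -19
p(t, G) = -4 + t/G
√(p(337, r(n)) + J) = √((-4 + 337/(-19)) - 1/809916) = √((-4 + 337*(-1/19)) - 1/809916) = √((-4 - 337/19) - 1/809916) = √(-413/19 - 1/809916) = √(-334495327/15388404) = I*√1286837306997027/7694202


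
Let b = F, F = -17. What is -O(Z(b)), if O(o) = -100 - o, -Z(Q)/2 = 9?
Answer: 82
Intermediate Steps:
b = -17
Z(Q) = -18 (Z(Q) = -2*9 = -18)
-O(Z(b)) = -(-100 - 1*(-18)) = -(-100 + 18) = -1*(-82) = 82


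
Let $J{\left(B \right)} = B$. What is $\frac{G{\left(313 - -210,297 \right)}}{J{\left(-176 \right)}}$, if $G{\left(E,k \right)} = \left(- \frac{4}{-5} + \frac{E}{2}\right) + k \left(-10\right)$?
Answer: $\frac{27077}{1760} \approx 15.385$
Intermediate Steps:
$G{\left(E,k \right)} = \frac{4}{5} + \frac{E}{2} - 10 k$ ($G{\left(E,k \right)} = \left(\left(-4\right) \left(- \frac{1}{5}\right) + E \frac{1}{2}\right) - 10 k = \left(\frac{4}{5} + \frac{E}{2}\right) - 10 k = \frac{4}{5} + \frac{E}{2} - 10 k$)
$\frac{G{\left(313 - -210,297 \right)}}{J{\left(-176 \right)}} = \frac{\frac{4}{5} + \frac{313 - -210}{2} - 2970}{-176} = \left(\frac{4}{5} + \frac{313 + 210}{2} - 2970\right) \left(- \frac{1}{176}\right) = \left(\frac{4}{5} + \frac{1}{2} \cdot 523 - 2970\right) \left(- \frac{1}{176}\right) = \left(\frac{4}{5} + \frac{523}{2} - 2970\right) \left(- \frac{1}{176}\right) = \left(- \frac{27077}{10}\right) \left(- \frac{1}{176}\right) = \frac{27077}{1760}$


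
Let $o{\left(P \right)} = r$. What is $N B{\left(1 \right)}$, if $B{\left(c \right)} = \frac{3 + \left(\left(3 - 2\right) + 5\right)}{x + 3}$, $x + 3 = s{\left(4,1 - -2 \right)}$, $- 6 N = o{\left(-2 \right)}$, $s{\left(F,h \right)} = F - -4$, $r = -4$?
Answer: $\frac{3}{4} \approx 0.75$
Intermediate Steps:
$o{\left(P \right)} = -4$
$s{\left(F,h \right)} = 4 + F$ ($s{\left(F,h \right)} = F + 4 = 4 + F$)
$N = \frac{2}{3}$ ($N = \left(- \frac{1}{6}\right) \left(-4\right) = \frac{2}{3} \approx 0.66667$)
$x = 5$ ($x = -3 + \left(4 + 4\right) = -3 + 8 = 5$)
$B{\left(c \right)} = \frac{9}{8}$ ($B{\left(c \right)} = \frac{3 + \left(\left(3 - 2\right) + 5\right)}{5 + 3} = \frac{3 + \left(1 + 5\right)}{8} = \left(3 + 6\right) \frac{1}{8} = 9 \cdot \frac{1}{8} = \frac{9}{8}$)
$N B{\left(1 \right)} = \frac{2}{3} \cdot \frac{9}{8} = \frac{3}{4}$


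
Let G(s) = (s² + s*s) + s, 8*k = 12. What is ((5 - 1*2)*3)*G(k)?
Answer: 54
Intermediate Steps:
k = 3/2 (k = (⅛)*12 = 3/2 ≈ 1.5000)
G(s) = s + 2*s² (G(s) = (s² + s²) + s = 2*s² + s = s + 2*s²)
((5 - 1*2)*3)*G(k) = ((5 - 1*2)*3)*(3*(1 + 2*(3/2))/2) = ((5 - 2)*3)*(3*(1 + 3)/2) = (3*3)*((3/2)*4) = 9*6 = 54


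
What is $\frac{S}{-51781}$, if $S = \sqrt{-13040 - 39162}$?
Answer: $- \frac{i \sqrt{52202}}{51781} \approx - 0.0044124 i$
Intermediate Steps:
$S = i \sqrt{52202}$ ($S = \sqrt{-52202} = i \sqrt{52202} \approx 228.48 i$)
$\frac{S}{-51781} = \frac{i \sqrt{52202}}{-51781} = i \sqrt{52202} \left(- \frac{1}{51781}\right) = - \frac{i \sqrt{52202}}{51781}$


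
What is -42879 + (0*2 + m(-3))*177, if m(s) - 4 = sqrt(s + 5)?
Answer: -42171 + 177*sqrt(2) ≈ -41921.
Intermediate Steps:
m(s) = 4 + sqrt(5 + s) (m(s) = 4 + sqrt(s + 5) = 4 + sqrt(5 + s))
-42879 + (0*2 + m(-3))*177 = -42879 + (0*2 + (4 + sqrt(5 - 3)))*177 = -42879 + (0 + (4 + sqrt(2)))*177 = -42879 + (4 + sqrt(2))*177 = -42879 + (708 + 177*sqrt(2)) = -42171 + 177*sqrt(2)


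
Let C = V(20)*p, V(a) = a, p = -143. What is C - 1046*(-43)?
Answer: 42118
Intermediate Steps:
C = -2860 (C = 20*(-143) = -2860)
C - 1046*(-43) = -2860 - 1046*(-43) = -2860 - 1*(-44978) = -2860 + 44978 = 42118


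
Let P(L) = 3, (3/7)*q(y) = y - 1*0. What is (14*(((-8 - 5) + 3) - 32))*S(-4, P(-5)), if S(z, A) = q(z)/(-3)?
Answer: -5488/3 ≈ -1829.3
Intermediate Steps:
q(y) = 7*y/3 (q(y) = 7*(y - 1*0)/3 = 7*(y + 0)/3 = 7*y/3)
S(z, A) = -7*z/9 (S(z, A) = (7*z/3)/(-3) = (7*z/3)*(-⅓) = -7*z/9)
(14*(((-8 - 5) + 3) - 32))*S(-4, P(-5)) = (14*(((-8 - 5) + 3) - 32))*(-7/9*(-4)) = (14*((-13 + 3) - 32))*(28/9) = (14*(-10 - 32))*(28/9) = (14*(-42))*(28/9) = -588*28/9 = -5488/3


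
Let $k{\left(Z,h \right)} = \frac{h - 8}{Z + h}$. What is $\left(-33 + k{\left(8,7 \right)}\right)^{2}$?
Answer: $\frac{246016}{225} \approx 1093.4$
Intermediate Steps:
$k{\left(Z,h \right)} = \frac{-8 + h}{Z + h}$
$\left(-33 + k{\left(8,7 \right)}\right)^{2} = \left(-33 + \frac{-8 + 7}{8 + 7}\right)^{2} = \left(-33 + \frac{1}{15} \left(-1\right)\right)^{2} = \left(-33 - \frac{1}{15}\right)^{2} = \left(- \frac{496}{15}\right)^{2} = \frac{246016}{225}$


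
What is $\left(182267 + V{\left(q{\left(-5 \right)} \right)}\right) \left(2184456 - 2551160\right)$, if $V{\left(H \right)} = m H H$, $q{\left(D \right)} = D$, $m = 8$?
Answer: $-66911378768$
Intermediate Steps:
$V{\left(H \right)} = 8 H^{2}$ ($V{\left(H \right)} = 8 H H = 8 H^{2}$)
$\left(182267 + V{\left(q{\left(-5 \right)} \right)}\right) \left(2184456 - 2551160\right) = \left(182267 + 8 \left(-5\right)^{2}\right) \left(2184456 - 2551160\right) = \left(182267 + 8 \cdot 25\right) \left(-366704\right) = \left(182267 + 200\right) \left(-366704\right) = 182467 \left(-366704\right) = -66911378768$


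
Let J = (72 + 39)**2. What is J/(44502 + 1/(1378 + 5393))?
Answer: 83425491/301323043 ≈ 0.27686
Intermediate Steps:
J = 12321 (J = 111**2 = 12321)
J/(44502 + 1/(1378 + 5393)) = 12321/(44502 + 1/(1378 + 5393)) = 12321/(44502 + 1/6771) = 12321/(301323043/6771) = 12321*(6771/301323043) = 83425491/301323043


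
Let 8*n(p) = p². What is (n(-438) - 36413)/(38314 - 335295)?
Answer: 24865/593962 ≈ 0.041863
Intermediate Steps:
n(p) = p²/8
(n(-438) - 36413)/(38314 - 335295) = ((⅛)*(-438)² - 36413)/(38314 - 335295) = ((⅛)*191844 - 36413)/(-296981) = (47961/2 - 36413)*(-1/296981) = -24865/2*(-1/296981) = 24865/593962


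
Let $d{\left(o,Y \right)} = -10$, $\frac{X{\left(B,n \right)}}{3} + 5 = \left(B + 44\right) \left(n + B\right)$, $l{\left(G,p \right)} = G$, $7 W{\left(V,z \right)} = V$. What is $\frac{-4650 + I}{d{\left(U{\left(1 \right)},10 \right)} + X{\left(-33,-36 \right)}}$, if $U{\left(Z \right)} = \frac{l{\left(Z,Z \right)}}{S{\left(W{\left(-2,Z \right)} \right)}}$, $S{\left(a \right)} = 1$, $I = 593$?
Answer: $\frac{4057}{2302} \approx 1.7624$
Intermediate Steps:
$W{\left(V,z \right)} = \frac{V}{7}$
$X{\left(B,n \right)} = -15 + 3 \left(44 + B\right) \left(B + n\right)$ ($X{\left(B,n \right)} = -15 + 3 \left(B + 44\right) \left(n + B\right) = -15 + 3 \left(44 + B\right) \left(B + n\right)$)
$U{\left(Z \right)} = Z$ ($U{\left(Z \right)} = \frac{Z}{1} = Z 1 = Z$)
$\frac{-4650 + I}{d{\left(U{\left(1 \right)},10 \right)} + X{\left(-33,-36 \right)}} = \frac{-4650 + 593}{-10 + \left(-15 + 3 \left(-33\right)^{2} + 132 \left(-33\right) + 132 \left(-36\right) + 3 \left(-33\right) \left(-36\right)\right)} = - \frac{4057}{-10 - 2292} = - \frac{4057}{-2302} = \left(-4057\right) \left(- \frac{1}{2302}\right) = \frac{4057}{2302}$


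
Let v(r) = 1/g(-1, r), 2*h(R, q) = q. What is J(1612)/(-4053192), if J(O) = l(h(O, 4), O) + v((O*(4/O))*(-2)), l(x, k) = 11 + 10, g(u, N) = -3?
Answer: -31/6079788 ≈ -5.0989e-6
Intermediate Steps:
h(R, q) = q/2
l(x, k) = 21
v(r) = -⅓ (v(r) = 1/(-3) = -⅓)
J(O) = 62/3 (J(O) = 21 - ⅓ = 62/3)
J(1612)/(-4053192) = (62/3)/(-4053192) = (62/3)*(-1/4053192) = -31/6079788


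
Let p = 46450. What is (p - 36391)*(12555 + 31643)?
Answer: 444587682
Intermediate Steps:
(p - 36391)*(12555 + 31643) = (46450 - 36391)*(12555 + 31643) = 10059*44198 = 444587682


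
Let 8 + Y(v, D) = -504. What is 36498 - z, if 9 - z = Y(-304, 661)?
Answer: 35977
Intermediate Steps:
Y(v, D) = -512 (Y(v, D) = -8 - 504 = -512)
z = 521 (z = 9 - 1*(-512) = 9 + 512 = 521)
36498 - z = 36498 - 1*521 = 36498 - 521 = 35977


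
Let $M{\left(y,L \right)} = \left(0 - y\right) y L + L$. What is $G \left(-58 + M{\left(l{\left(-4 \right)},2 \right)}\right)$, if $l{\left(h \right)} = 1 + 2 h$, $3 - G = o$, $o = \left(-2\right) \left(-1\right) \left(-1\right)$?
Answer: $-770$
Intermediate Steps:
$o = -2$ ($o = 2 \left(-1\right) = -2$)
$G = 5$ ($G = 3 - -2 = 3 + 2 = 5$)
$M{\left(y,L \right)} = L - L y^{2}$ ($M{\left(y,L \right)} = - y y L + L = - y^{2} L + L = - L y^{2} + L = L - L y^{2}$)
$G \left(-58 + M{\left(l{\left(-4 \right)},2 \right)}\right) = 5 \left(-58 + 2 \left(1 - \left(1 + 2 \left(-4\right)\right)^{2}\right)\right) = 5 \left(-58 + 2 \left(1 - \left(1 - 8\right)^{2}\right)\right) = 5 \left(-58 + 2 \left(1 - \left(-7\right)^{2}\right)\right) = 5 \left(-58 + 2 \left(1 - 49\right)\right) = 5 \left(-58 + 2 \left(-48\right)\right) = 5 \left(-58 - 96\right) = 5 \left(-154\right) = -770$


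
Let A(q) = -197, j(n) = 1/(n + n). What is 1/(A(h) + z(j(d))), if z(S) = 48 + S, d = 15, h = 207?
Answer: -30/4469 ≈ -0.0067129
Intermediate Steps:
j(n) = 1/(2*n)
1/(A(h) + z(j(d))) = 1/(-197 + (48 + (½)/15)) = 1/(-197 + (48 + (½)*(1/15))) = 1/(-197 + (48 + 1/30)) = 1/(-197 + 1441/30) = 1/(-4469/30) = -30/4469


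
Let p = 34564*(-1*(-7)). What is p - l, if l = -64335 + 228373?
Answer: 77910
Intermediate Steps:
l = 164038
p = 241948 (p = 34564*7 = 241948)
p - l = 241948 - 1*164038 = 241948 - 164038 = 77910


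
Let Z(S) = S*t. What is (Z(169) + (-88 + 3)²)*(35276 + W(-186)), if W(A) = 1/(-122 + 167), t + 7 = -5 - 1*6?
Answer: 6640182043/45 ≈ 1.4756e+8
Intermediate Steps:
t = -18 (t = -7 + (-5 - 1*6) = -7 + (-5 - 6) = -7 - 11 = -18)
Z(S) = -18*S (Z(S) = S*(-18) = -18*S)
W(A) = 1/45
(Z(169) + (-88 + 3)²)*(35276 + W(-186)) = (-18*169 + (-88 + 3)²)*(35276 + 1/45) = (-3042 + (-85)²)*(1587421/45) = (-3042 + 7225)*(1587421/45) = 4183*(1587421/45) = 6640182043/45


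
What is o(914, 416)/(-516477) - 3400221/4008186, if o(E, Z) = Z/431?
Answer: -6469198787659/7625885167446 ≈ -0.84832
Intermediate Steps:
o(E, Z) = Z/431 (o(E, Z) = Z*(1/431) = Z/431)
o(914, 416)/(-516477) - 3400221/4008186 = ((1/431)*416)/(-516477) - 3400221/4008186 = (416/431)*(-1/516477) - 3400221*1/4008186 = -32/17123199 - 1133407/1336062 = -6469198787659/7625885167446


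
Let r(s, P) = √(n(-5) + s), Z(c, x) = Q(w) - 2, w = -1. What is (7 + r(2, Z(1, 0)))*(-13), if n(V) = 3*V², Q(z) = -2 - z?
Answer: -91 - 13*√77 ≈ -205.07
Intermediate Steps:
Z(c, x) = -3 (Z(c, x) = (-2 - 1*(-1)) - 2 = (-2 + 1) - 2 = -1 - 2 = -3)
r(s, P) = √(75 + s) (r(s, P) = √(3*(-5)² + s) = √(3*25 + s) = √(75 + s))
(7 + r(2, Z(1, 0)))*(-13) = (7 + √(75 + 2))*(-13) = (7 + √77)*(-13) = -91 - 13*√77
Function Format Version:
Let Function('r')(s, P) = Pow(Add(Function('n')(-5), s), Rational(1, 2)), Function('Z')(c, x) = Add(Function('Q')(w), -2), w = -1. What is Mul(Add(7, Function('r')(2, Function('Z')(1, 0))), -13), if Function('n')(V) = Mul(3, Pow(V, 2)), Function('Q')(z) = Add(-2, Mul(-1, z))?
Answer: Add(-91, Mul(-13, Pow(77, Rational(1, 2)))) ≈ -205.07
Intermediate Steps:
Function('Z')(c, x) = -3 (Function('Z')(c, x) = Add(Add(-2, Mul(-1, -1)), -2) = Add(Add(-2, 1), -2) = Add(-1, -2) = -3)
Function('r')(s, P) = Pow(Add(75, s), Rational(1, 2)) (Function('r')(s, P) = Pow(Add(Mul(3, Pow(-5, 2)), s), Rational(1, 2)) = Pow(Add(Mul(3, 25), s), Rational(1, 2)) = Pow(Add(75, s), Rational(1, 2)))
Mul(Add(7, Function('r')(2, Function('Z')(1, 0))), -13) = Mul(Add(7, Pow(Add(75, 2), Rational(1, 2))), -13) = Mul(Add(7, Pow(77, Rational(1, 2))), -13) = Add(-91, Mul(-13, Pow(77, Rational(1, 2))))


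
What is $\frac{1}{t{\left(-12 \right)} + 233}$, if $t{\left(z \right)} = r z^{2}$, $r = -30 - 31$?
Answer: $- \frac{1}{8551} \approx -0.00011695$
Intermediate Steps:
$r = -61$
$t{\left(z \right)} = - 61 z^{2}$
$\frac{1}{t{\left(-12 \right)} + 233} = \frac{1}{- 61 \left(-12\right)^{2} + 233} = \frac{1}{\left(-61\right) 144 + 233} = \frac{1}{-8784 + 233} = \frac{1}{-8551} = - \frac{1}{8551}$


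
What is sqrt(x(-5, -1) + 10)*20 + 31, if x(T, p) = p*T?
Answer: 31 + 20*sqrt(15) ≈ 108.46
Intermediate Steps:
x(T, p) = T*p
sqrt(x(-5, -1) + 10)*20 + 31 = sqrt(-5*(-1) + 10)*20 + 31 = sqrt(5 + 10)*20 + 31 = sqrt(15)*20 + 31 = 20*sqrt(15) + 31 = 31 + 20*sqrt(15)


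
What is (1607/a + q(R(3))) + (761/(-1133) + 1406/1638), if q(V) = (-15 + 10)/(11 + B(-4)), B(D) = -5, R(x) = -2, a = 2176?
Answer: 185507969/2019169152 ≈ 0.091873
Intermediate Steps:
q(V) = -⅚ (q(V) = (-15 + 10)/(11 - 5) = -5/6 = -5*⅙ = -⅚)
(1607/a + q(R(3))) + (761/(-1133) + 1406/1638) = (1607/2176 - ⅚) + (761/(-1133) + 1406/1638) = (1607*(1/2176) - ⅚) + (761*(-1/1133) + 1406*(1/1638)) = (1607/2176 - ⅚) + (-761/1133 + 703/819) = -619/6528 + 173240/927927 = 185507969/2019169152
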